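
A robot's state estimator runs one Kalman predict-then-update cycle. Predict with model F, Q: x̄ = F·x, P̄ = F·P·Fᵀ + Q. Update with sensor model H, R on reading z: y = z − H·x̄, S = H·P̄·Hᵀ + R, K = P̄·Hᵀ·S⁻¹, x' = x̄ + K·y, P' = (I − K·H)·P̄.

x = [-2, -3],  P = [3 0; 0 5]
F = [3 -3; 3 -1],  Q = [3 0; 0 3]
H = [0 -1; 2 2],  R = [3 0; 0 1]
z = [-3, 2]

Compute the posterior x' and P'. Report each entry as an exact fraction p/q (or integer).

x̄ = F·x = [3, -3]
P̄ = F·P·Fᵀ + Q = [75 42; 42 35]
y = z − H·x̄ = [-6, 2]
S = H·P̄·Hᵀ + R = [38 -154; -154 777]
K = P̄·Hᵀ·S⁻¹ = [243/415 1212/2905; -497/830 33/415]
x' = x̄ + K·y = [933/2905, 312/415]
P' = (I − K·H)·P̄ = [5709/2905 -729/415; -729/415 1491/830]

x' = [933/2905, 312/415]
P' = [5709/2905 -729/415; -729/415 1491/830]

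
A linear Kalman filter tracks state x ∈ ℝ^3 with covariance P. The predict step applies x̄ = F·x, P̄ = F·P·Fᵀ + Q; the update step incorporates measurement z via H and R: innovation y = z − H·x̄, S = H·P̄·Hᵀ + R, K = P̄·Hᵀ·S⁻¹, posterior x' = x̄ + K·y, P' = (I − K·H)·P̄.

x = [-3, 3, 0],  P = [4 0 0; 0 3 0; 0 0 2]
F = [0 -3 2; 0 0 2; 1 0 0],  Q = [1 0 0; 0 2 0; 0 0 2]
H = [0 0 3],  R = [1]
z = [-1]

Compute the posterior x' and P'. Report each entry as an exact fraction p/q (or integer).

x̄ = F·x = [-9, 0, -3]
P̄ = F·P·Fᵀ + Q = [36 8 0; 8 10 0; 0 0 6]
y = z − H·x̄ = [8]
S = H·P̄·Hᵀ + R = [55]
K = P̄·Hᵀ·S⁻¹ = [0; 0; 18/55]
x' = x̄ + K·y = [-9, 0, -21/55]
P' = (I − K·H)·P̄ = [36 8 0; 8 10 0; 0 0 6/55]

x' = [-9, 0, -21/55]
P' = [36 8 0; 8 10 0; 0 0 6/55]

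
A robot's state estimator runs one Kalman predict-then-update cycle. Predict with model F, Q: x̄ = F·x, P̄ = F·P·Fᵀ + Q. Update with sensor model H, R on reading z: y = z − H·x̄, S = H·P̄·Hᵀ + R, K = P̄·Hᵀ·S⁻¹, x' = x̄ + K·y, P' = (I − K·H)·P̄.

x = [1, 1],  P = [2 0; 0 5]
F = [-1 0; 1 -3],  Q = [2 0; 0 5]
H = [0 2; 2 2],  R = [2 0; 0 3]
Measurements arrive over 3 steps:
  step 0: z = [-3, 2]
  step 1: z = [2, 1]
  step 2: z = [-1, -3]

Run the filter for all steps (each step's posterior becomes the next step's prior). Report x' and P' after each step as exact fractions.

step 0: x̄ = F·x = [-1, -2]
step 0: P̄ = F·P·Fᵀ + Q = [4 -2; -2 52]
step 0: y = z − H·x̄ = [1, 8]
step 0: S = H·P̄·Hᵀ + R = [210 200; 200 211]
step 0: K = P̄·Hᵀ·S⁻¹ = [-822/2155 164/431; 972/2155 20/431]
step 0: x' = x̄ + K·y = [3583/2155, -2538/2155]
step 0: P' = (I − K·H)·P̄ = [2052/2155 -822/2155; -822/2155 972/2155]
step 1: x̄ = F·x = [-3583/2155, 11197/2155]
step 1: P̄ = F·P·Fᵀ + Q = [6362/2155 -4518/2155; -4518/2155 26507/2155]
step 1: y = z − H·x̄ = [-18084/2155, -13073/2155]
step 1: S = H·P̄·Hᵀ + R = [110338/2155 87956/2155; 87956/2155 101797/2155]
step 1: K = P̄·Hᵀ·S⁻¹ = [-288682/811095 278816/811095; 354649/811095 43978/811095]
step 1: x' = x̄ + K·y = [-617443/811095, 971431/811095]
step 1: P' = (I − K·H)·P̄ = [706906/811095 -288682/811095; -288682/811095 354649/811095]
step 2: x̄ = F·x = [617443/811095, -3531736/811095]
step 2: P̄ = F·P·Fᵀ + Q = [2329096/811095 -1572952/811095; -1572952/811095 9686314/811095]
step 2: y = z − H·x̄ = [6252377/811095, 1131767/270365]
step 2: S = H·P̄·Hᵀ + R = [40367446/811095 10817816/270365; 10817816/270365 12637103/270365]
step 2: K = P̄·Hᵀ·S⁻¹ = [-103775944/294143369 100569376/294143369; 128116030/294143369 16226724/294143369]
step 2: x' = x̄ + K·y = [-155057371/294143369, -225266330/294143369]
step 2: P' = (I − K·H)·P̄ = [254630008/294143369 -103775944/294143369; -103775944/294143369 128116030/294143369]

step 0: x' = [3583/2155, -2538/2155], P' = [2052/2155 -822/2155; -822/2155 972/2155]
step 1: x' = [-617443/811095, 971431/811095], P' = [706906/811095 -288682/811095; -288682/811095 354649/811095]
step 2: x' = [-155057371/294143369, -225266330/294143369], P' = [254630008/294143369 -103775944/294143369; -103775944/294143369 128116030/294143369]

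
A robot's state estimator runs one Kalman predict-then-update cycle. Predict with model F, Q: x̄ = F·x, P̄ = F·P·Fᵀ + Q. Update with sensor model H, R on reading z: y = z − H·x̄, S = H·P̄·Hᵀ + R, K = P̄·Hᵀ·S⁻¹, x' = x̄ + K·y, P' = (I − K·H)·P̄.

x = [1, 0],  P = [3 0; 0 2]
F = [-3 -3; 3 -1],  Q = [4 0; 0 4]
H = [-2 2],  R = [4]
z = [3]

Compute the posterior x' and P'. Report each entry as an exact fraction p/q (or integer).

x' = [-12/25, 132/125]
P' = [49/5 231/25; 231/25 1209/125]

x̄ = F·x = [-3, 3]
P̄ = F·P·Fᵀ + Q = [49 -21; -21 33]
y = z − H·x̄ = [-9]
S = H·P̄·Hᵀ + R = [500]
K = P̄·Hᵀ·S⁻¹ = [-7/25; 27/125]
x' = x̄ + K·y = [-12/25, 132/125]
P' = (I − K·H)·P̄ = [49/5 231/25; 231/25 1209/125]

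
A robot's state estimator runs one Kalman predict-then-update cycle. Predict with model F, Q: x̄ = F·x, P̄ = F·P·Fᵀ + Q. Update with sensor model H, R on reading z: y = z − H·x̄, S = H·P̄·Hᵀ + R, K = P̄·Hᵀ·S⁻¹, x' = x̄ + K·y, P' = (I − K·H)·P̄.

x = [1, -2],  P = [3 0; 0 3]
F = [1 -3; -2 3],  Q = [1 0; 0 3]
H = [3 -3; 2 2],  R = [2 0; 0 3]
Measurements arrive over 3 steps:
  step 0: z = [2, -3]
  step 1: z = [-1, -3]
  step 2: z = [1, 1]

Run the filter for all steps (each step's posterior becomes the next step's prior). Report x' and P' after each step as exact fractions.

step 0: x' = [-10835/34487, -34759/34487], P' = [7641/34487 3849/34487; 3849/34487 7707/34487]
step 1: x' = [-35496044/58285177, -24525337/58285177], P' = [12095502/58285177 5978184/58285177; 5978184/58285177 12508320/58285177]
step 2: x' = [42270470669/96851176748, 9042522095/96851176748], P' = [20073766785/96851176748 9920332719/96851176748; 9920332719/96851176748 20775693321/96851176748]

step 0: x̄ = F·x = [7, -8]
step 0: P̄ = F·P·Fᵀ + Q = [31 -33; -33 42]
step 0: y = z − H·x̄ = [-43, -1]
step 0: S = H·P̄·Hᵀ + R = [1253 -66; -66 31]
step 0: K = P̄·Hᵀ·S⁻¹ = [5688/34487 7660/34487; -5787/34487 7704/34487]
step 0: x' = x̄ + K·y = [-10835/34487, -34759/34487]
step 0: P' = (I − K·H)·P̄ = [7641/34487 3849/34487; 3849/34487 7707/34487]
step 1: x̄ = F·x = [93442/34487, -82607/34487]
step 1: P̄ = F·P·Fᵀ + Q = [88397/34487 -50004/34487; -50004/34487 157200/34487]
step 1: y = z − H·x̄ = [-562634/34487, -125131/34487]
step 1: S = H·P̄·Hᵀ + R = [3179419/34487 -412818/34487; -412818/34487 685817/34487]
step 1: K = P̄·Hᵀ·S⁻¹ = [9175977/58285177 12049124/58285177; -9795204/58285177 12324336/58285177]
step 1: x' = x̄ + K·y = [-35496044/58285177, -24525337/58285177]
step 1: P' = (I − K·H)·P̄ = [12095502/58285177 5978184/58285177; 5978184/58285177 12508320/58285177]
step 2: x̄ = F·x = [38079967/58285177, -2583923/58285177]
step 2: P̄ = F·P·Fᵀ + Q = [147086455/58285177 -82962228/58285177; -82962228/58285177 264074211/58285177]
step 2: y = z − H·x̄ = [-63706493/58285177, -12706911/58285177]
step 2: S = H·P̄·Hᵀ + R = [5310336452/58285177 -701926536/58285177; -701926536/58285177 1155800371/58285177]
step 2: K = P̄·Hᵀ·S⁻¹ = [15230151099/96851176748 4999016584/24212794187; -16283040903/96851176748 5116004340/24212794187]
step 2: x' = x̄ + K·y = [42270470669/96851176748, 9042522095/96851176748]
step 2: P' = (I − K·H)·P̄ = [20073766785/96851176748 9920332719/96851176748; 9920332719/96851176748 20775693321/96851176748]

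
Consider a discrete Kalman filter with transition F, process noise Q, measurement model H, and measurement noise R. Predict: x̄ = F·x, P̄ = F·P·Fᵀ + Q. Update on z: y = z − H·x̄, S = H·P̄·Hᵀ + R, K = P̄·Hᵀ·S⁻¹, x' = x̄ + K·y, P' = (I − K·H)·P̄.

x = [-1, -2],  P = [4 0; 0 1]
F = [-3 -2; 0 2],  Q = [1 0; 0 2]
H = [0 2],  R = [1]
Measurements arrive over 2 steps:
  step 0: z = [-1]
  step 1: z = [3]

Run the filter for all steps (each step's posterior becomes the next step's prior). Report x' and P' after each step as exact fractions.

step 0: x̄ = F·x = [7, -4]
step 0: P̄ = F·P·Fᵀ + Q = [41 -4; -4 6]
step 0: y = z − H·x̄ = [7]
step 0: S = H·P̄·Hᵀ + R = [25]
step 0: K = P̄·Hᵀ·S⁻¹ = [-8/25; 12/25]
step 0: x' = x̄ + K·y = [119/25, -16/25]
step 0: P' = (I − K·H)·P̄ = [961/25 -4/25; -4/25 6/25]
step 1: x̄ = F·x = [-13, -32/25]
step 1: P̄ = F·P·Fᵀ + Q = [346 0; 0 74/25]
step 1: y = z − H·x̄ = [139/25]
step 1: S = H·P̄·Hᵀ + R = [321/25]
step 1: K = P̄·Hᵀ·S⁻¹ = [0; 148/321]
step 1: x' = x̄ + K·y = [-13, 412/321]
step 1: P' = (I − K·H)·P̄ = [346 0; 0 74/321]

step 0: x' = [119/25, -16/25], P' = [961/25 -4/25; -4/25 6/25]
step 1: x' = [-13, 412/321], P' = [346 0; 0 74/321]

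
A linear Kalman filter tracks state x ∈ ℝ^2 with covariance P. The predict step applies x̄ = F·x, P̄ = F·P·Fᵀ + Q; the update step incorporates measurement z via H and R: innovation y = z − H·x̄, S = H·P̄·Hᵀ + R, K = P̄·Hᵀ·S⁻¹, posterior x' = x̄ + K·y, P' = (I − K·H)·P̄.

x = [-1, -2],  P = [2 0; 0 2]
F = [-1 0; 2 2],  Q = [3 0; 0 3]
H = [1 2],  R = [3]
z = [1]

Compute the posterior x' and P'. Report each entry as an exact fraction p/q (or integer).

x' = [8/17, 0]
P' = [331/68 -5/2; -5/2 2]

x̄ = F·x = [1, -6]
P̄ = F·P·Fᵀ + Q = [5 -4; -4 19]
y = z − H·x̄ = [12]
S = H·P̄·Hᵀ + R = [68]
K = P̄·Hᵀ·S⁻¹ = [-3/68; 1/2]
x' = x̄ + K·y = [8/17, 0]
P' = (I − K·H)·P̄ = [331/68 -5/2; -5/2 2]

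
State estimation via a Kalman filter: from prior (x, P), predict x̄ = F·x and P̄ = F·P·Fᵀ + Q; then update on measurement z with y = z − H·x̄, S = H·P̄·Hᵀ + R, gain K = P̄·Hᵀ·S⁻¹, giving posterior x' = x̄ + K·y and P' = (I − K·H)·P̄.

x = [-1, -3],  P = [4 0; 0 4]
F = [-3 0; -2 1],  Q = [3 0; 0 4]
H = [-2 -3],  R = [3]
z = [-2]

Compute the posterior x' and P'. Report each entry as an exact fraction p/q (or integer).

x̄ = F·x = [3, -1]
P̄ = F·P·Fᵀ + Q = [39 24; 24 24]
y = z − H·x̄ = [1]
S = H·P̄·Hᵀ + R = [663]
K = P̄·Hᵀ·S⁻¹ = [-50/221; -40/221]
x' = x̄ + K·y = [613/221, -261/221]
P' = (I − K·H)·P̄ = [1119/221 -696/221; -696/221 504/221]

x' = [613/221, -261/221]
P' = [1119/221 -696/221; -696/221 504/221]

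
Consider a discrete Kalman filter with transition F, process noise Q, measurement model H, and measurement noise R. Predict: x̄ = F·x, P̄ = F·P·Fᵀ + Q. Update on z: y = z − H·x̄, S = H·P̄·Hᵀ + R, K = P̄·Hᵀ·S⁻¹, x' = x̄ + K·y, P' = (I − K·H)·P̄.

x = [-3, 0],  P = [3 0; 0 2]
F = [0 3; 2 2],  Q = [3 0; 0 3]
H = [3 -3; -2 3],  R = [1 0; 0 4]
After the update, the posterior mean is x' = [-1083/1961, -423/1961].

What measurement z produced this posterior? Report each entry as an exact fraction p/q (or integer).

x̄ = F·x = [0, -6]
P̄ = F·P·Fᵀ + Q = [21 12; 12 23]
S = H·P̄·Hᵀ + R = [181 -153; -153 151]
K = P̄·Hᵀ·S⁻¹ = [3159/3922 3045/3922; 951/1961 1548/1961]
x' − x̄ = [-1083/1961, 11343/1961] = K·y
y = (KᵀK)⁻¹·Kᵀ·(x' − x̄) = [-19, 19]
z = y + H·x̄ = [-19, 19] + [18, -18] = [-1, 1]

z = [-1, 1]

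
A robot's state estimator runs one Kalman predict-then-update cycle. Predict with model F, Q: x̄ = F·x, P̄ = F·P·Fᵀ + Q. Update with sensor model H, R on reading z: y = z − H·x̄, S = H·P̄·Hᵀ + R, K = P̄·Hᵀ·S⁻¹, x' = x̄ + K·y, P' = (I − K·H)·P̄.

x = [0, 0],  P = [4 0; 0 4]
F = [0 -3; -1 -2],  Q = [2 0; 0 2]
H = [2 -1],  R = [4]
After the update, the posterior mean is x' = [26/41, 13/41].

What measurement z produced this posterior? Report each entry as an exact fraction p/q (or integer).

z = [1]

x̄ = F·x = [0, 0]
P̄ = F·P·Fᵀ + Q = [38 24; 24 22]
S = H·P̄·Hᵀ + R = [82]
K = P̄·Hᵀ·S⁻¹ = [26/41; 13/41]
x' − x̄ = [26/41, 13/41] = K·y
y = (KᵀK)⁻¹·Kᵀ·(x' − x̄) = [1]
z = y + H·x̄ = [1] + [0] = [1]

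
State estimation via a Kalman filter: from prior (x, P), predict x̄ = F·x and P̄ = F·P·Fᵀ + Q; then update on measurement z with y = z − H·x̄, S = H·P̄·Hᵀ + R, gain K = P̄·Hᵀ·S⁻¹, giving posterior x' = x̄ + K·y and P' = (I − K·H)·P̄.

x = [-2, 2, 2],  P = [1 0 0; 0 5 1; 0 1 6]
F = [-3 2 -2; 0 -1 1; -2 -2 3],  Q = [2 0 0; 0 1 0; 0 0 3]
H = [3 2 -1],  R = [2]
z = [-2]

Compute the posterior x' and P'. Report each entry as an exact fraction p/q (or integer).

x̄ = F·x = [6, 0, 6]
P̄ = F·P·Fᵀ + Q = [47 -18 -40; -18 10 23; -40 23 69]
y = z − H·x̄ = [-14]
S = H·P̄·Hᵀ + R = [466]
K = P̄·Hᵀ·S⁻¹ = [145/466; -57/466; -143/466]
x' = x̄ + K·y = [383/233, 399/233, 2399/233]
P' = (I − K·H)·P̄ = [877/466 -123/466 2095/466; -123/466 1411/466 2567/466; 2095/466 2567/466 11705/466]

x' = [383/233, 399/233, 2399/233]
P' = [877/466 -123/466 2095/466; -123/466 1411/466 2567/466; 2095/466 2567/466 11705/466]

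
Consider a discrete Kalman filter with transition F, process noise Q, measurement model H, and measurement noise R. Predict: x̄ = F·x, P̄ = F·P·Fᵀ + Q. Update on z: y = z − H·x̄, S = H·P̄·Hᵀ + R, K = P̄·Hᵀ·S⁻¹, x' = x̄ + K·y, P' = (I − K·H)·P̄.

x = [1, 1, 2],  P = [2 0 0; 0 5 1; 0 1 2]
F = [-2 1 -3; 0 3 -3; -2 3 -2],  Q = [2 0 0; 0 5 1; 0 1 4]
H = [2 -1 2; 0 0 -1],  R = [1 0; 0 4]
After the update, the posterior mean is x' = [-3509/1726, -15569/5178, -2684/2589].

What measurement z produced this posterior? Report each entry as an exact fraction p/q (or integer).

x̄ = F·x = [-7, -3, -3]
P̄ = F·P·Fᵀ + Q = [27 21 24; 21 50 43; 24 43 53]
S = H·P̄·Hᵀ + R = [307 -111; -111 57]
K = P̄·Hᵀ·S⁻¹ = [651/1726 541/1726; -109/1726 -4543/5178; 74/863 -1975/2589]
x' − x̄ = [8573/1726, -35/5178, 5083/2589] = K·y
y = (KᵀK)⁻¹·Kᵀ·(x' − x̄) = [14, -1]
z = y + H·x̄ = [14, -1] + [-17, 3] = [-3, 2]

z = [-3, 2]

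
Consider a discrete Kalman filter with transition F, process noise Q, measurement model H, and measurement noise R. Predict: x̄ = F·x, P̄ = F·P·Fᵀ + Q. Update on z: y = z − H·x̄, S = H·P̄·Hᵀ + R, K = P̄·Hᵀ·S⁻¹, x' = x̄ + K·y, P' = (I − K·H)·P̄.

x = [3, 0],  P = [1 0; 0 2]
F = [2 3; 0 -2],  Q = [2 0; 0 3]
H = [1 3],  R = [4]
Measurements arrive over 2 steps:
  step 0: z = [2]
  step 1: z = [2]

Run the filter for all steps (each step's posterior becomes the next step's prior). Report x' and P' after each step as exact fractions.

step 0: x' = [378/55, -84/55], P' = [1176/55 -408/55; -408/55 164/55]
step 1: x' = [63628/12891, -3806/4297], P' = [124142/12891 -12310/4297; -12310/4297 5486/4297]

step 0: x̄ = F·x = [6, 0]
step 0: P̄ = F·P·Fᵀ + Q = [24 -12; -12 11]
step 0: y = z − H·x̄ = [-4]
step 0: S = H·P̄·Hᵀ + R = [55]
step 0: K = P̄·Hᵀ·S⁻¹ = [-12/55; 21/55]
step 0: x' = x̄ + K·y = [378/55, -84/55]
step 0: P' = (I − K·H)·P̄ = [1176/55 -408/55; -408/55 164/55]
step 1: x̄ = F·x = [504/55, 168/55]
step 1: P̄ = F·P·Fᵀ + Q = [1394/55 648/55; 648/55 821/55]
step 1: y = z − H·x̄ = [-898/55]
step 1: S = H·P̄·Hᵀ + R = [12891/55]
step 1: K = P̄·Hᵀ·S⁻¹ = [3338/12891; 1037/4297]
step 1: x' = x̄ + K·y = [63628/12891, -3806/4297]
step 1: P' = (I − K·H)·P̄ = [124142/12891 -12310/4297; -12310/4297 5486/4297]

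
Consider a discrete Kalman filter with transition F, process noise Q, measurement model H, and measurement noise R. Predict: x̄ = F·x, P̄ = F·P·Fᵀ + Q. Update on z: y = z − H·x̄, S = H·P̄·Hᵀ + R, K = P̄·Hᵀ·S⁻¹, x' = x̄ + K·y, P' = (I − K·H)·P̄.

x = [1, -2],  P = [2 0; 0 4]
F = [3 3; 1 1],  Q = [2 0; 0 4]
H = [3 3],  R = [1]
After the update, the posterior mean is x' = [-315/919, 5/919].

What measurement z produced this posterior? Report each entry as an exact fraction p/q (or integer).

x̄ = F·x = [-3, -1]
P̄ = F·P·Fᵀ + Q = [56 18; 18 10]
S = H·P̄·Hᵀ + R = [919]
K = P̄·Hᵀ·S⁻¹ = [222/919; 84/919]
x' − x̄ = [2442/919, 924/919] = K·y
y = (KᵀK)⁻¹·Kᵀ·(x' − x̄) = [11]
z = y + H·x̄ = [11] + [-12] = [-1]

z = [-1]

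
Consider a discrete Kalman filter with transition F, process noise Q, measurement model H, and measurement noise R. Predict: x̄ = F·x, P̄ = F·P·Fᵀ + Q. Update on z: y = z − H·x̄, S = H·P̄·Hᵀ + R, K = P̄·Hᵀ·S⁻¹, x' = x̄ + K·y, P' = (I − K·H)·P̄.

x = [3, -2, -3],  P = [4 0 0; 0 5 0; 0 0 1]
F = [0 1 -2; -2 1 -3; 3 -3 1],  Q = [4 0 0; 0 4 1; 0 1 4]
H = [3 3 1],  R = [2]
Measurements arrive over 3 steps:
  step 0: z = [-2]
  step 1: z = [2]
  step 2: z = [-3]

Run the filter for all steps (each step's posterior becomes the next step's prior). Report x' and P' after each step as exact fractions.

step 0: x̄ = F·x = [4, 1, 12]
step 0: P̄ = F·P·Fᵀ + Q = [13 11 -17; 11 34 -41; -17 -41 86]
step 0: y = z − H·x̄ = [-29]
step 0: S = H·P̄·Hᵀ + R = [361]
step 0: K = P̄·Hᵀ·S⁻¹ = [55/361; 94/361; -88/361]
step 0: x' = x̄ + K·y = [-151/361, -2365/361, 6884/361]
step 0: P' = (I − K·H)·P̄ = [1668/361 -1199/361 -1297/361; -1199/361 3438/361 -6529/361; -1297/361 -6529/361 23302/361]
step 1: x̄ = F·x = [-16133/361, -22715/361, 13526/361]
step 1: P̄ = F·P·Fᵀ + Q = [124206/361 173105/361 -98436/361; 173105/361 249678/361 -151681/361; -98436/361 -151681/361 123674/361]
step 1: y = z − H·x̄ = [5460/19]
step 1: S = H·P̄·Hᵀ + R = [14140]
step 1: K = P̄·Hᵀ·S⁻¹ = [41763/268660; 2099/9595; -32983/268660]
step 1: x' = x̄ + K·y = [-676/36461, -2107/36461, 79789/36461]
step 1: P' = (I − K·H)·P̄ = [12124671/5104540 -242512/182305 -14416011/5104540; -242512/182305 2724962/182305 -7367588/182305; -14416011/5104540 -7367588/182305 660872071/5104540]
step 2: x̄ = F·x = [-161685/36461, -12638/1919, 84082/36461]
step 2: P̄ = F·P·Fᵀ + Q = [891343809/1276135 26467949/26866 -146428157/255227; 26467949/26866 3980603/2828 -22340095/26866; -146428157/255227 -22340095/26866 137529373/255227]
step 2: y = z − H·x̄ = [1011956/36461]
step 2: S = H·P̄·Hᵀ + R = [146995367839/5104540]
step 2: K = P̄·Hᵀ·S⁻¹ = [22854293498/146995367839; 32397078125/146995367839; -18768956110/146995367839]
step 2: x' = x̄ + K·y = [-17536727407/146995367839, -68906615978/146995367839, -181939421042/146995367839]
step 2: P' = (I − K·H)·P̄ = [347712625850/146995367839 -232305182954/146995367839 -300513741692/146995367839; -232305182954/146995367839 1290879088914/146995367839 -3110927561630/146995367839; -300513741692/146995367839 -3110927561630/146995367839 10196785997746/146995367839]

step 0: x' = [-151/361, -2365/361, 6884/361], P' = [1668/361 -1199/361 -1297/361; -1199/361 3438/361 -6529/361; -1297/361 -6529/361 23302/361]
step 1: x' = [-676/36461, -2107/36461, 79789/36461], P' = [12124671/5104540 -242512/182305 -14416011/5104540; -242512/182305 2724962/182305 -7367588/182305; -14416011/5104540 -7367588/182305 660872071/5104540]
step 2: x' = [-17536727407/146995367839, -68906615978/146995367839, -181939421042/146995367839], P' = [347712625850/146995367839 -232305182954/146995367839 -300513741692/146995367839; -232305182954/146995367839 1290879088914/146995367839 -3110927561630/146995367839; -300513741692/146995367839 -3110927561630/146995367839 10196785997746/146995367839]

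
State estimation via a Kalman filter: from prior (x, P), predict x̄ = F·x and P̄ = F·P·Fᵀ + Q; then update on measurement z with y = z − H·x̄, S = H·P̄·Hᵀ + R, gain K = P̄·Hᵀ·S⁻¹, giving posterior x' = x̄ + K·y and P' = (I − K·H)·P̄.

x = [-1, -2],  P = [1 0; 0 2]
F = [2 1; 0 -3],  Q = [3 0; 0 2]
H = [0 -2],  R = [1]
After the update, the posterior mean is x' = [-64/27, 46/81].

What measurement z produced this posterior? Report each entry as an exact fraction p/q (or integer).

x̄ = F·x = [-4, 6]
P̄ = F·P·Fᵀ + Q = [9 -6; -6 20]
S = H·P̄·Hᵀ + R = [81]
K = P̄·Hᵀ·S⁻¹ = [4/27; -40/81]
x' − x̄ = [44/27, -440/81] = K·y
y = (KᵀK)⁻¹·Kᵀ·(x' − x̄) = [11]
z = y + H·x̄ = [11] + [-12] = [-1]

z = [-1]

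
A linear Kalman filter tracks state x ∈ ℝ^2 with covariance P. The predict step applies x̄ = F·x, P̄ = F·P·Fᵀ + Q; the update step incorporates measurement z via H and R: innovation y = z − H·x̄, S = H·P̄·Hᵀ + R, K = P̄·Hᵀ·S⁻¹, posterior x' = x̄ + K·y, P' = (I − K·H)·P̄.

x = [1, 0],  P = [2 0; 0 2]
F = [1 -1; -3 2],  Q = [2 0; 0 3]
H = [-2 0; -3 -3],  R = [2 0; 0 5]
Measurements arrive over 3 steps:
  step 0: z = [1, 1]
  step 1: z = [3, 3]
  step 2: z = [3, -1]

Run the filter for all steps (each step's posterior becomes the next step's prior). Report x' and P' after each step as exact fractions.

step 0: x' = [-154/383, 57/1532], P' = [174/383 -179/383; -179/383 1551/1532]
step 1: x' = [-1823078/1337763, 92155/191109], P' = [598186/1337763 -86903/191109; -86903/191109 188563/191109]
step 2: x' = [-572880572/382127967, 760421011/382127967], P' = [170697005/382127967 -173473255/382127967; -173473255/382127967 376544345/382127967]

step 0: x̄ = F·x = [1, -3]
step 0: P̄ = F·P·Fᵀ + Q = [6 -10; -10 29]
step 0: y = z − H·x̄ = [3, -5]
step 0: S = H·P̄·Hᵀ + R = [26 -24; -24 140]
step 0: K = P̄·Hᵀ·S⁻¹ = [-174/383 3/383; 179/383 -501/1532]
step 0: x' = x̄ + K·y = [-154/383, 57/1532]
step 0: P' = (I − K·H)·P̄ = [174/383 -179/383; -179/383 1551/1532]
step 1: x̄ = F·x = [-673/1532, 981/766]
step 1: P̄ = F·P·Fᵀ + Q = [6743/1532 -4385/766; -4385/766 6414/383]
step 1: y = z − H·x̄ = [1625/766, 8463/1532]
step 1: S = H·P̄·Hᵀ + R = [7509/383 -6081/766; -6081/766 141391/1532]
step 1: K = P̄·Hᵀ·S⁻¹ = [-598186/1337763 2027/445921; 86903/191109 -20332/63703]
step 1: x' = x̄ + K·y = [-1823078/1337763, 92155/191109]
step 1: P' = (I − K·H)·P̄ = [598186/1337763 -86903/191109; -86903/191109 188563/191109]
step 2: x̄ = F·x = [-822721/445921, 6759404/1337763]
step 2: P̄ = F·P·Fᵀ + Q = [1936765/445921 -2492015/445921; -2492015/445921 21976579/1337763]
step 2: y = z − H·x̄ = [-307679/445921, 3845320/445921]
step 2: S = H·P̄·Hᵀ + R = [8638902/445921 -3331500/445921; -3331500/445921 40733957/445921]
step 2: K = P̄·Hᵀ·S⁻¹ = [-170697005/382127967 555250/127375989; 173473255/382127967 -40614218/127375989]
step 2: x' = x̄ + K·y = [-572880572/382127967, 760421011/382127967]
step 2: P' = (I − K·H)·P̄ = [170697005/382127967 -173473255/382127967; -173473255/382127967 376544345/382127967]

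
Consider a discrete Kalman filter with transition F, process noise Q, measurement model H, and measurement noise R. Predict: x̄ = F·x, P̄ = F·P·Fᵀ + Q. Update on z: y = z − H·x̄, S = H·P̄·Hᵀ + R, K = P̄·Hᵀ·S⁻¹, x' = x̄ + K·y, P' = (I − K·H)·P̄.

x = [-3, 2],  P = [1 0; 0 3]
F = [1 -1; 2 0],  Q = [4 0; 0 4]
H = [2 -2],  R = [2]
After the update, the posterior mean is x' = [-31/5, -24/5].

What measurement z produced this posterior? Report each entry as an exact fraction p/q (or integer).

z = [-3]

x̄ = F·x = [-5, -6]
P̄ = F·P·Fᵀ + Q = [8 2; 2 8]
S = H·P̄·Hᵀ + R = [50]
K = P̄·Hᵀ·S⁻¹ = [6/25; -6/25]
x' − x̄ = [-6/5, 6/5] = K·y
y = (KᵀK)⁻¹·Kᵀ·(x' − x̄) = [-5]
z = y + H·x̄ = [-5] + [2] = [-3]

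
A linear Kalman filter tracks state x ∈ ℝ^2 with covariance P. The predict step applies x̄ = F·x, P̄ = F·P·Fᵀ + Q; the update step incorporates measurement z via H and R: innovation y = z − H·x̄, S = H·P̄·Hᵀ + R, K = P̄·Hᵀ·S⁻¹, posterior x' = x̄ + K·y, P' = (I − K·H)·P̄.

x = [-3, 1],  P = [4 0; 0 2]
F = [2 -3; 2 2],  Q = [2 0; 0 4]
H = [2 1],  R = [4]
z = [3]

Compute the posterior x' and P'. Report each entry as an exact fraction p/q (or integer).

x' = [43/48, 11/16]
P' = [71/12 -41/4; -41/4 85/4]

x̄ = F·x = [-9, -4]
P̄ = F·P·Fᵀ + Q = [36 4; 4 28]
y = z − H·x̄ = [25]
S = H·P̄·Hᵀ + R = [192]
K = P̄·Hᵀ·S⁻¹ = [19/48; 3/16]
x' = x̄ + K·y = [43/48, 11/16]
P' = (I − K·H)·P̄ = [71/12 -41/4; -41/4 85/4]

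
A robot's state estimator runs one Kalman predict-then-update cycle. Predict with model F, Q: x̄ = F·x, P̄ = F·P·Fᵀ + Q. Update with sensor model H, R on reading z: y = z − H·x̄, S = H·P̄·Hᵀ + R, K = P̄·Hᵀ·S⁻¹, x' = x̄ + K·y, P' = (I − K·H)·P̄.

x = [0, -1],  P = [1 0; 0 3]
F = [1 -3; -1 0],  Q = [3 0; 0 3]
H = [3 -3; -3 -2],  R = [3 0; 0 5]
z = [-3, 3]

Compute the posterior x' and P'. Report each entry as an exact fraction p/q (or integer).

x̄ = F·x = [3, 0]
P̄ = F·P·Fᵀ + Q = [31 -1; -1 4]
y = z − H·x̄ = [-12, 12]
S = H·P̄·Hᵀ + R = [336 -258; -258 288]
K = P̄·Hᵀ·S⁻¹ = [695/5034 -484/2517; -935/5034 -925/5034]
x' = x̄ + K·y = [-809/839, 20/839]
P' = (I − K·H)·P̄ = [623/2517 551/5034; 551/5034 743/2517]

x' = [-809/839, 20/839]
P' = [623/2517 551/5034; 551/5034 743/2517]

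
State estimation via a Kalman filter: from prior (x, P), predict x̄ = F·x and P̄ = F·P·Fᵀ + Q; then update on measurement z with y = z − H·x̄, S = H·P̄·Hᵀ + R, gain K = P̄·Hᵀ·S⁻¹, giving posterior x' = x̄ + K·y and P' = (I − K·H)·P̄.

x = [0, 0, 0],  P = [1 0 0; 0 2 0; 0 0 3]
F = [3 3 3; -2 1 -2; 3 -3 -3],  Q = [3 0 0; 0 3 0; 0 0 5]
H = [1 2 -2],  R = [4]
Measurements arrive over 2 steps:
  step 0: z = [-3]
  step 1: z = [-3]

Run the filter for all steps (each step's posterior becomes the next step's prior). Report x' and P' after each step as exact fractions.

step 0: x' = [-31/45, -4/45, 142/135], P' = [1604/45 -934/45 -458/135; -934/45 929/45 1378/135; -458/135 1378/135 3731/405]
step 1: x' = [1377513/3673559, -8163912/3673559, -1974621/3673559], P' = [1209310764/3673559 -638566176/3673559 -34182276/3673559; -638566176/3673559 350683047/3673559 30545569/3673559; -34182276/3673559 30545569/3673559 16136239/3673559]

step 0: x̄ = F·x = [0, 0, 0]
step 0: P̄ = F·P·Fᵀ + Q = [57 -18 -36; -18 21 6; -36 6 59]
step 0: y = z − H·x̄ = [-3]
step 0: S = H·P̄·Hᵀ + R = [405]
step 0: K = P̄·Hᵀ·S⁻¹ = [31/135; 4/135; -142/405]
step 0: x' = x̄ + K·y = [-31/45, -4/45, 142/135]
step 0: P' = (I − K·H)·P̄ = [1604/45 -934/45 -458/135; -934/45 929/45 1378/135; -458/135 1378/135 3731/405]
step 1: x̄ = F·x = [37/45, -22/27, -223/45]
step 1: P̄ = F·P·Fᵀ + Q = [15371/45 -3641/27 -5924/45; -3641/27 17668/81 -10171/27; -5924/45 -10171/27 54581/45]
step 1: y = z − H·x̄ = [-1634/135]
step 1: S = H·P̄·Hᵀ + R = [3673559/405]
step 1: K = P̄·Hᵀ·S⁻¹ = [135741/3673559; 427195/3673559; -1340904/3673559]
step 1: x' = x̄ + K·y = [1377513/3673559, -8163912/3673559, -1974621/3673559]
step 1: P' = (I − K·H)·P̄ = [1209310764/3673559 -638566176/3673559 -34182276/3673559; -638566176/3673559 350683047/3673559 30545569/3673559; -34182276/3673559 30545569/3673559 16136239/3673559]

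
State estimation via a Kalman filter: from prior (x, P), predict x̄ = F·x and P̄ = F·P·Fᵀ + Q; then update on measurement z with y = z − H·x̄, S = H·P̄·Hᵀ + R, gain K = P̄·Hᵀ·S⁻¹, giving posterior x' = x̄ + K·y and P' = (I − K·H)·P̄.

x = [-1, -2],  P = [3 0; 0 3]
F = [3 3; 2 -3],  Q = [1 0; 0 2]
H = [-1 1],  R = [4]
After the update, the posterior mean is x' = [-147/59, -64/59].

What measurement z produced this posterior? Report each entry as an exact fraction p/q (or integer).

x̄ = F·x = [-9, 4]
P̄ = F·P·Fᵀ + Q = [55 -9; -9 41]
S = H·P̄·Hᵀ + R = [118]
K = P̄·Hᵀ·S⁻¹ = [-32/59; 25/59]
x' − x̄ = [384/59, -300/59] = K·y
y = (KᵀK)⁻¹·Kᵀ·(x' − x̄) = [-12]
z = y + H·x̄ = [-12] + [13] = [1]

z = [1]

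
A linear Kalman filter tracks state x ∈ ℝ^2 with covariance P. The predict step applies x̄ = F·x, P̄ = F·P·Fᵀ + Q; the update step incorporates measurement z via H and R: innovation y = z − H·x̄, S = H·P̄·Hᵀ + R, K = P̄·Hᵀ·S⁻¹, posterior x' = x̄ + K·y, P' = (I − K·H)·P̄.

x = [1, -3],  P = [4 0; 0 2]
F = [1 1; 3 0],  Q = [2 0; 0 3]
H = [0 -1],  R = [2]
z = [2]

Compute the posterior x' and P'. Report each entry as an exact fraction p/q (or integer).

x̄ = F·x = [-2, 3]
P̄ = F·P·Fᵀ + Q = [8 12; 12 39]
y = z − H·x̄ = [5]
S = H·P̄·Hᵀ + R = [41]
K = P̄·Hᵀ·S⁻¹ = [-12/41; -39/41]
x' = x̄ + K·y = [-142/41, -72/41]
P' = (I − K·H)·P̄ = [184/41 24/41; 24/41 78/41]

x' = [-142/41, -72/41]
P' = [184/41 24/41; 24/41 78/41]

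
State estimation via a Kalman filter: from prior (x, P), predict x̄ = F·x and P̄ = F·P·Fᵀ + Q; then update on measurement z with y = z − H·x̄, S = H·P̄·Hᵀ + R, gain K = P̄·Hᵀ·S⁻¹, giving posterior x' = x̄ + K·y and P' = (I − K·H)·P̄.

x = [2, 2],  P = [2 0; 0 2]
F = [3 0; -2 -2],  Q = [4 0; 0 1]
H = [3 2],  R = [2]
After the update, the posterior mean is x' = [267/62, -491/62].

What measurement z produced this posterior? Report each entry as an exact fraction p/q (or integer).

z = [-3]

x̄ = F·x = [6, -8]
P̄ = F·P·Fᵀ + Q = [22 -12; -12 17]
S = H·P̄·Hᵀ + R = [124]
K = P̄·Hᵀ·S⁻¹ = [21/62; -1/62]
x' − x̄ = [-105/62, 5/62] = K·y
y = (KᵀK)⁻¹·Kᵀ·(x' − x̄) = [-5]
z = y + H·x̄ = [-5] + [2] = [-3]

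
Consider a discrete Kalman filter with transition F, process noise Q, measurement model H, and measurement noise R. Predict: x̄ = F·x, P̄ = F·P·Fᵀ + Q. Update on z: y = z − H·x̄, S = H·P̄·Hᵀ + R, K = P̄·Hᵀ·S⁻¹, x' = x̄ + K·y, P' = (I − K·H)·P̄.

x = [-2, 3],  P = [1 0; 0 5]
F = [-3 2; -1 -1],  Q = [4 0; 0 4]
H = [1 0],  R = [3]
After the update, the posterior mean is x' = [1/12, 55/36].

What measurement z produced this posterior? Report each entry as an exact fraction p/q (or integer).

z = [-1]

x̄ = F·x = [12, -1]
P̄ = F·P·Fᵀ + Q = [33 -7; -7 10]
S = H·P̄·Hᵀ + R = [36]
K = P̄·Hᵀ·S⁻¹ = [11/12; -7/36]
x' − x̄ = [-143/12, 91/36] = K·y
y = (KᵀK)⁻¹·Kᵀ·(x' − x̄) = [-13]
z = y + H·x̄ = [-13] + [12] = [-1]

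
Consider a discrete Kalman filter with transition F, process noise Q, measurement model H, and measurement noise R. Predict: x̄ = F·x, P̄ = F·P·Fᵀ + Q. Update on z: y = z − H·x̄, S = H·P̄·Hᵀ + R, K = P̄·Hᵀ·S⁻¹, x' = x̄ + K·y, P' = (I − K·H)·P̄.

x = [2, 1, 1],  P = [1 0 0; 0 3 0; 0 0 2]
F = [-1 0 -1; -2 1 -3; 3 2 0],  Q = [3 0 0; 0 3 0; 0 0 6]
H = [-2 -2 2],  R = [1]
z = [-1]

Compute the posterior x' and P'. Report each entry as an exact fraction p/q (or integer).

x̄ = F·x = [-3, -6, 8]
P̄ = F·P·Fᵀ + Q = [6 8 -3; 8 28 0; -3 0 27]
y = z − H·x̄ = [-35]
S = H·P̄·Hᵀ + R = [333]
K = P̄·Hᵀ·S⁻¹ = [-34/333; -8/37; 20/111]
x' = x̄ + K·y = [191/333, 58/37, 188/111]
P' = (I − K·H)·P̄ = [842/333 24/37 347/111; 24/37 460/37 480/37; 347/111 480/37 599/37]

x' = [191/333, 58/37, 188/111]
P' = [842/333 24/37 347/111; 24/37 460/37 480/37; 347/111 480/37 599/37]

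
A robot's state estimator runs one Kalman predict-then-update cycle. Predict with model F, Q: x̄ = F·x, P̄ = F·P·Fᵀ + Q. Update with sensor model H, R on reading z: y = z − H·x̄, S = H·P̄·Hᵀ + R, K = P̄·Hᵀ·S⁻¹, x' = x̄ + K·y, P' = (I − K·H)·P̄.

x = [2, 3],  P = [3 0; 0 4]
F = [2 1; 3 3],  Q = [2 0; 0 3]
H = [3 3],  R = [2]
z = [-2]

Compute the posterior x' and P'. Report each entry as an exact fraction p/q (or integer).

x' = [-353/649, -57/649]
P' = [1314/649 -1266/649; -1266/649 1362/649]

x̄ = F·x = [7, 15]
P̄ = F·P·Fᵀ + Q = [18 30; 30 66]
y = z − H·x̄ = [-68]
S = H·P̄·Hᵀ + R = [1298]
K = P̄·Hᵀ·S⁻¹ = [72/649; 144/649]
x' = x̄ + K·y = [-353/649, -57/649]
P' = (I − K·H)·P̄ = [1314/649 -1266/649; -1266/649 1362/649]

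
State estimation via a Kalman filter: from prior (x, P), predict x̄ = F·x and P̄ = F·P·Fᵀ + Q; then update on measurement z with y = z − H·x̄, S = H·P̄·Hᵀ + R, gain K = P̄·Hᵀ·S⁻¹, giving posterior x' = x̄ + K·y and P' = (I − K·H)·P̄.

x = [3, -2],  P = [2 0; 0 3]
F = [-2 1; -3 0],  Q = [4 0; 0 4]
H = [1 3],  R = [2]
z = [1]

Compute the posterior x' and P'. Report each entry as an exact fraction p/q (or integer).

x̄ = F·x = [-8, -9]
P̄ = F·P·Fᵀ + Q = [15 12; 12 22]
y = z − H·x̄ = [36]
S = H·P̄·Hᵀ + R = [287]
K = P̄·Hᵀ·S⁻¹ = [51/287; 78/287]
x' = x̄ + K·y = [-460/287, 225/287]
P' = (I − K·H)·P̄ = [1704/287 -534/287; -534/287 230/287]

x' = [-460/287, 225/287]
P' = [1704/287 -534/287; -534/287 230/287]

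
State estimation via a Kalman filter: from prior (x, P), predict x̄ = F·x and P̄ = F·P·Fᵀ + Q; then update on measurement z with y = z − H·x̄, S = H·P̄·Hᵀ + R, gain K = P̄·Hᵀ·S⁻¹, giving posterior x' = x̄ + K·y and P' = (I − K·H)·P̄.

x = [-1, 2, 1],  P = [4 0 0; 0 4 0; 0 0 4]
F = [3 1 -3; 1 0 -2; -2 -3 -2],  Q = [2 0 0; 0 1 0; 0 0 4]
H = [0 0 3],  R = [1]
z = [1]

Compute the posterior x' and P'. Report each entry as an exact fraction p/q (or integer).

x' = [-3280/649, -1491/649, 210/649]
P' = [49326/649 24228/649 -12/649; 24228/649 13053/649 8/649; -12/649 8/649 72/649]

x̄ = F·x = [-4, -3, -6]
P̄ = F·P·Fᵀ + Q = [78 36 -12; 36 21 8; -12 8 72]
y = z − H·x̄ = [19]
S = H·P̄·Hᵀ + R = [649]
K = P̄·Hᵀ·S⁻¹ = [-36/649; 24/649; 216/649]
x' = x̄ + K·y = [-3280/649, -1491/649, 210/649]
P' = (I − K·H)·P̄ = [49326/649 24228/649 -12/649; 24228/649 13053/649 8/649; -12/649 8/649 72/649]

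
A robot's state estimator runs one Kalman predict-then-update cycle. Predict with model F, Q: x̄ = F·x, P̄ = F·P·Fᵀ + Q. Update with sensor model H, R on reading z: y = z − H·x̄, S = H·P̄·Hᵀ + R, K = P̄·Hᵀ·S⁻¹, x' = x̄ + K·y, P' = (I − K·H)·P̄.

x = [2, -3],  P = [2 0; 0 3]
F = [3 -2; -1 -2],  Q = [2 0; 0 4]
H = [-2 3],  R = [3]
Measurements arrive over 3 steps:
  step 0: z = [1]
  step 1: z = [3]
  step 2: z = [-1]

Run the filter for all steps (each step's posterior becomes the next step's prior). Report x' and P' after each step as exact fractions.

step 0: x̄ = F·x = [12, 4]
step 0: P̄ = F·P·Fᵀ + Q = [32 6; 6 18]
step 0: y = z − H·x̄ = [13]
step 0: S = H·P̄·Hᵀ + R = [221]
step 0: K = P̄·Hᵀ·S⁻¹ = [-46/221; 42/221]
step 0: x' = x̄ + K·y = [158/17, 110/17]
step 0: P' = (I − K·H)·P̄ = [4956/221 3258/221; 3258/221 2214/221]
step 1: x̄ = F·x = [254/17, -378/17]
step 1: P̄ = F·P·Fᵀ + Q = [14806/221 -19044/221; -19044/221 27728/221]
step 1: y = z − H·x̄ = [1693/17]
step 1: S = H·P̄·Hᵀ + R = [537967/221]
step 1: K = P̄·Hᵀ·S⁻¹ = [-86744/537967; 121272/537967]
step 1: x' = x̄ + K·y = [-600822/537967, 115410/537967]
step 1: P' = (I − K·H)·P̄ = [1993746/537967 1242420/537967; 1242420/537967 949552/537967]
step 2: x̄ = F·x = [-2033286/537967, 370002/537967]
step 2: P̄ = F·P·Fᵀ + Q = [7908816/537967 -7152710/537967; -7152710/537967 12913502/537967]
step 2: y = z − H·x̄ = [-5714545/537967]
step 2: S = H·P̄·Hᵀ + R = [235303203/537967]
step 2: K = P̄·Hᵀ·S⁻¹ = [-12425254/78434401; 53045926/235303203]
step 2: x' = x̄ + K·y = [-164461568/78434401, -401642992/235303203]
step 2: P' = (I − K·H)·P̄ = [292141404/78434401 182335682/78434401; 182335682/78434401 417717290/235303203]

step 0: x' = [158/17, 110/17], P' = [4956/221 3258/221; 3258/221 2214/221]
step 1: x' = [-600822/537967, 115410/537967], P' = [1993746/537967 1242420/537967; 1242420/537967 949552/537967]
step 2: x' = [-164461568/78434401, -401642992/235303203], P' = [292141404/78434401 182335682/78434401; 182335682/78434401 417717290/235303203]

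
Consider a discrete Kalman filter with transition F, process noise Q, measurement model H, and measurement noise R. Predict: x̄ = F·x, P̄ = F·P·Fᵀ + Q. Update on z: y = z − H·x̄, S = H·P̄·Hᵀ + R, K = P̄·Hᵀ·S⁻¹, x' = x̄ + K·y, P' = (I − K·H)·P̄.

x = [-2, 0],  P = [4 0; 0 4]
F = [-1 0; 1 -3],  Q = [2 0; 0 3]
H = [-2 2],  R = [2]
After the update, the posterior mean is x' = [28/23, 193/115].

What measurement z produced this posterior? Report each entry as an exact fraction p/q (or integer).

z = [1]

x̄ = F·x = [2, -2]
P̄ = F·P·Fᵀ + Q = [6 -4; -4 43]
S = H·P̄·Hᵀ + R = [230]
K = P̄·Hᵀ·S⁻¹ = [-2/23; 47/115]
x' − x̄ = [-18/23, 423/115] = K·y
y = (KᵀK)⁻¹·Kᵀ·(x' − x̄) = [9]
z = y + H·x̄ = [9] + [-8] = [1]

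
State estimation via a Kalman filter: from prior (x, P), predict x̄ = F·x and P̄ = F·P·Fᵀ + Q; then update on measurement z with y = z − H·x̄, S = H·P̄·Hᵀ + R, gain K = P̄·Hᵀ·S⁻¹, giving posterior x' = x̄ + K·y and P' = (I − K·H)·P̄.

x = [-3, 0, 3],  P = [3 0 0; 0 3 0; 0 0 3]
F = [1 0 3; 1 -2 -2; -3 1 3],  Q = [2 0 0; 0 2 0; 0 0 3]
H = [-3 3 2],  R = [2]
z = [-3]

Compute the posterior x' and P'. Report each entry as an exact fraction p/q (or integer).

x̄ = F·x = [6, -9, 18]
P̄ = F·P·Fᵀ + Q = [32 -15 18; -15 29 -33; 18 -33 60]
y = z − H·x̄ = [6]
S = H·P̄·Hᵀ + R = [449]
K = P̄·Hᵀ·S⁻¹ = [-105/449; 66/449; -33/449]
x' = x̄ + K·y = [2064/449, -3645/449, 7884/449]
P' = (I − K·H)·P̄ = [3343/449 195/449 4617/449; 195/449 8665/449 -12639/449; 4617/449 -12639/449 25851/449]

x' = [2064/449, -3645/449, 7884/449]
P' = [3343/449 195/449 4617/449; 195/449 8665/449 -12639/449; 4617/449 -12639/449 25851/449]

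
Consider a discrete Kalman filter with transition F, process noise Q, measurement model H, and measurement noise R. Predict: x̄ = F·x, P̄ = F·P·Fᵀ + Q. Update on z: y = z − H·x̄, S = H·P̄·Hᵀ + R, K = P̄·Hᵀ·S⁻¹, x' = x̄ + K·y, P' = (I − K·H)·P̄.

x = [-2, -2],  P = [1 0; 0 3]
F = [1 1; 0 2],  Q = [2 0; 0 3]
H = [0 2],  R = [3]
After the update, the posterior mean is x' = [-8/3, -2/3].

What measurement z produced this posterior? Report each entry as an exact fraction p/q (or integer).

x̄ = F·x = [-4, -4]
P̄ = F·P·Fᵀ + Q = [6 6; 6 15]
S = H·P̄·Hᵀ + R = [63]
K = P̄·Hᵀ·S⁻¹ = [4/21; 10/21]
x' − x̄ = [4/3, 10/3] = K·y
y = (KᵀK)⁻¹·Kᵀ·(x' − x̄) = [7]
z = y + H·x̄ = [7] + [-8] = [-1]

z = [-1]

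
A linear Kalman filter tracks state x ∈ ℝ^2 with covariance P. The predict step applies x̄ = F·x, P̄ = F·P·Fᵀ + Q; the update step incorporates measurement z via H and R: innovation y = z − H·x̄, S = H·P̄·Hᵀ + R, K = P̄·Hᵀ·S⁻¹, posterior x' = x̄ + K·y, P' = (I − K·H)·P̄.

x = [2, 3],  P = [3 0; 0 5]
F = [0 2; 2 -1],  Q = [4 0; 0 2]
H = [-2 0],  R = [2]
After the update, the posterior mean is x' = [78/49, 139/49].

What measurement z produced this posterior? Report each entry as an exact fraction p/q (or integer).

x̄ = F·x = [6, 1]
P̄ = F·P·Fᵀ + Q = [24 -10; -10 19]
S = H·P̄·Hᵀ + R = [98]
K = P̄·Hᵀ·S⁻¹ = [-24/49; 10/49]
x' − x̄ = [-216/49, 90/49] = K·y
y = (KᵀK)⁻¹·Kᵀ·(x' − x̄) = [9]
z = y + H·x̄ = [9] + [-12] = [-3]

z = [-3]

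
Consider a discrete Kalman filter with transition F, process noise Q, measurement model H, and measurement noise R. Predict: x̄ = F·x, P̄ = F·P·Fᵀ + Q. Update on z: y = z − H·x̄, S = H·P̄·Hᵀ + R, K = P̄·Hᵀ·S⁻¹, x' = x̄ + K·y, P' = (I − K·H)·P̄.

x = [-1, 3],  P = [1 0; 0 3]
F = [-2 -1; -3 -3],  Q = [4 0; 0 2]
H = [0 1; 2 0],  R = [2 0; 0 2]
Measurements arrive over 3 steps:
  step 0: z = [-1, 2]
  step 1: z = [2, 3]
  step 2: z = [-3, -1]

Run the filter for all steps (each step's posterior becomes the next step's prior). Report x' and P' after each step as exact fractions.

step 0: x' = [93/94, -58/47], P' = [43/94 3/47; 3/47 424/235]
step 1: x' = [172471/129455, 275792/129455], P' = [58734/129455 8208/129455; 8208/129455 227366/129455]
step 2: x' = [-5803829/8743174, -29431077/8743174], P' = [3966529/8743174 554187/8743174; 554187/8743174 15330985/8743174]

step 0: x̄ = F·x = [-1, -6]
step 0: P̄ = F·P·Fᵀ + Q = [11 15; 15 38]
step 0: y = z − H·x̄ = [5, 4]
step 0: S = H·P̄·Hᵀ + R = [40 30; 30 46]
step 0: K = P̄·Hᵀ·S⁻¹ = [3/94 43/94; 212/235 3/47]
step 0: x' = x̄ + K·y = [93/94, -58/47]
step 0: P' = (I − K·H)·P̄ = [43/94 3/47; 3/47 424/235]
step 1: x̄ = F·x = [-35/47, 69/94]
step 1: P̄ = F·P·Fᵀ + Q = [1854/235 2052/235; 2052/235 11047/470]
step 1: y = z − H·x̄ = [119/94, 211/47]
step 1: S = H·P̄·Hᵀ + R = [11987/470 4104/235; 4104/235 7886/235]
step 1: K = P̄·Hᵀ·S⁻¹ = [4104/129455 58734/129455; 113683/129455 8208/129455]
step 1: x' = x̄ + K·y = [172471/129455, 275792/129455]
step 1: P' = (I − K·H)·P̄ = [58734/129455 8208/129455; 8208/129455 227366/129455]
step 2: x̄ = F·x = [-620734/129455, -1344789/129455]
step 2: P̄ = F·P·Fᵀ + Q = [1012954/129455 1108374/129455; 1108374/129455 2981554/129455]
step 2: y = z − H·x̄ = [956424/129455, 1112013/129455]
step 2: S = H·P̄·Hᵀ + R = [3240464/129455 2216748/129455; 2216748/129455 4310726/129455]
step 2: K = P̄·Hᵀ·S⁻¹ = [554187/17486348 3966529/8743174; 15330985/17486348 554187/8743174]
step 2: x' = x̄ + K·y = [-5803829/8743174, -29431077/8743174]
step 2: P' = (I − K·H)·P̄ = [3966529/8743174 554187/8743174; 554187/8743174 15330985/8743174]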